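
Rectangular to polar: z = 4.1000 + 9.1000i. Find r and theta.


r = sqrt(16.81+82.81) = sqrt(99.62) = 9.9810
theta = atan2(9.1, 4.1) = 65.7461 degrees

r = 9.9810, theta = 65.7461 degrees


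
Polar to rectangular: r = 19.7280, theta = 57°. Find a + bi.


a = 19.7280*cos(57°) = 19.7280*0.544639 = 10.7446
b = 19.7280*sin(57°) = 19.7280*0.83867 = 16.5453

10.7446 + 16.5453i


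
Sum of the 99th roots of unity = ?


The sum of all 99th roots of unity is 0.
Geometric series: (1 - w^99)/(1 - w) = (1-1)/(1-w) = 0 since w^99 = 1, w ≠ 1.
Alternatively: coefficient of z^98 in z^99 - 1 is 0.

0


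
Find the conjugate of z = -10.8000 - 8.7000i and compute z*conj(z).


z_bar = -10.8000 + 8.7000i
z*z_bar = (-10.8)^2 + (-8.7)^2 = 116.64 + 75.69 = 192.33

z_bar = -10.8000 + 8.7000i, z*z_bar = 192.33


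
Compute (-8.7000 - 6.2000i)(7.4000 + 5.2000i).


Real = -8.7*7.4 - (-6.2)*5.2 = -64.38 - (-32.24) = -32.14
Imag = -8.7*5.2 + 7.4*(-6.2) = -45.24 - (45.88) = -91.12

-32.1400 - 91.1200i


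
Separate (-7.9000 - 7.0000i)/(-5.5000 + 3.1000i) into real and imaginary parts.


Multiply by conjugate: (-7.9000 - 7.0000i)(-5.5000 - 3.1000i) / ((-5.5)^2 + 3.1^2)
Numerator real = -7.9*(-5.5) - (7)*3.1 = 21.75
Numerator imag = -7*(-5.5) - (-7.9)*3.1 = 62.99
Denominator = 39.86
Re(z) = 21.75/39.86 = 0.5457
Im(z) = 62.99/39.86 = 1.5803

Re(z) = 0.5457, Im(z) = 1.5803


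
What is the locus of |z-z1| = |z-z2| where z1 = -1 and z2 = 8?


Equal distances means the locus is the perpendicular bisector of z1 and z2.
Midpoint = ((-1+8)/2, (0+0)/2) = (3.5000, 0)

Perpendicular bisector through (3.5000, 0)


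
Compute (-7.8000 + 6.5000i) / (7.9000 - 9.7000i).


Conjugate of z2 = 7.9000 + 9.7000i
Numerator: (-7.8000 + 6.5000i)(7.9000 + 9.7000i) = -124.6700 - 24.3100i
Denominator: 7.9^2 + (-9.7)^2 = 156.5
Result = (-124.6700 - 24.3100i)/156.5

-0.7966 - 0.1553i


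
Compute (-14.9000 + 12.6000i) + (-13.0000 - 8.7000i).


Real: -14.9 - 13 = -27.9
Imag: 12.6 - 8.7 = 3.9

-27.9000 + 3.9000i


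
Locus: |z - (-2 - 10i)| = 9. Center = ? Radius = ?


|z - z0| = r is a circle with center z0 and radius r.
Center = (-2, -10), radius = 9

Circle with center (-2, -10) and radius 9


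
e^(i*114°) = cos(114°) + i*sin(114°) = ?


cos(114°) = -0.4067
sin(114°) = 0.9135

e^(i*114°) = -0.4067 + 0.9135i


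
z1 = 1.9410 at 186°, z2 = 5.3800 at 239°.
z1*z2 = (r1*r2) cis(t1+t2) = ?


r = 1.9410 * 5.3800 = 10.4426
theta = 186° + 239° = 425° = 65° (mod 360)

10.4426 cis(65°)


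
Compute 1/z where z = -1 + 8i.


|z|^2 = 1+64 = 65
1/z = (-1 - 8i)/65

1/z = -0.0154 - 0.1231i


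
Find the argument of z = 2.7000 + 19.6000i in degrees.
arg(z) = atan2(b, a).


Re = 2.7, Im = 19.6
arg = atan2(19.6, 2.7) = 82.1566 degrees

arg(z) = 82.1566 degrees


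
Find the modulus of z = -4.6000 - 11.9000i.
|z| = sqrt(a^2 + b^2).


|z| = sqrt((-4.6)^2 + (-11.9)^2) = sqrt(21.16 + 141.61) = sqrt(162.77) = 12.7581

|z| = 12.7581


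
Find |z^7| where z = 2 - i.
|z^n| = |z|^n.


|z| = sqrt(4+1) = sqrt(5) = 2.2361
|z^7| = |z|^7 = (sqrt(5))^7 = 5^3 * sqrt(5) = 125*sqrt(5)

|z^7| = 125*sqrt(5) ≈ 279.5085


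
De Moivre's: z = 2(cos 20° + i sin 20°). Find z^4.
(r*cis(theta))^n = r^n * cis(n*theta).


r^4 = 2^4 = 16
n*theta = 4*20° = 80° = 80° (mod 360)
a = 16*cos(80°) = 2.7784
b = 16*sin(80°) = 15.7569

16 cis(80°) = 2.7784 + 15.7569i


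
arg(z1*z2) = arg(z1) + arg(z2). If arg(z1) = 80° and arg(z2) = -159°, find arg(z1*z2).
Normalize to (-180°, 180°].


arg(z1*z2) = 80° - 159° = -79°
Normalized to (-180°, 180°]: -79°

-79°


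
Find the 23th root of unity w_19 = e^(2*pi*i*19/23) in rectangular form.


Angle = 360*19/23 = 297.3913°
a = cos(297.3913°) = 0.4601
b = sin(297.3913°) = -0.8879

0.4601 - 0.8879i


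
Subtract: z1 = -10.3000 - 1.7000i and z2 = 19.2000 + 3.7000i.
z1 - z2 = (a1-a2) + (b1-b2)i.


Real: -10.3 - 19.2 = -29.5
Imag: -1.7 - 3.7 = -5.4

-29.5000 - 5.4000i


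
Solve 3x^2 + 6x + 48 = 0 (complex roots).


disc = 6^2 - 4*3*48 = 36 - 576 = -540
sqrt(|disc|) = sqrt(540) = 23.2379
Real part = -6/(2*3) = -1.0000
Imag part = 23.2379/(2*3) = 3.8730

-1.0000 ± 3.8730i


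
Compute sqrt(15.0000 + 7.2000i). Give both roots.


|z| = sqrt(225+51.84) = 16.6385
sqrt((|z|+a)/2) = sqrt((16.6385+15)/2) = sqrt(15.8193) = 3.9773
sqrt((|z|-a)/2) = sqrt((16.6385-15)/2) = sqrt(0.8193) = 0.9051

±(3.9773 + 0.9051i) i.e. 3.9773 + 0.9051i and -3.9773 - 0.9051i


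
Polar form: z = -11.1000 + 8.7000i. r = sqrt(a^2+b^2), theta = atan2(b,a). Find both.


r = sqrt(123.21+75.69) = sqrt(198.9) = 14.1032
theta = atan2(8.7, -11.1) = 141.9112 degrees

r = 14.1032, theta = 141.9112 degrees


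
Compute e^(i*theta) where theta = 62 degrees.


cos(62°) = 0.4695
sin(62°) = 0.8829

e^(i*62°) = 0.4695 + 0.8829i


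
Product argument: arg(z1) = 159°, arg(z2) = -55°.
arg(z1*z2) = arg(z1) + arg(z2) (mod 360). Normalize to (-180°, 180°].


arg(z1*z2) = 159° - 55° = 104°
Normalized to (-180°, 180°]: 104°

104°


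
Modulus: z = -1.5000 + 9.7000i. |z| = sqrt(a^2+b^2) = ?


|z| = sqrt((-1.5)^2 + 9.7^2) = sqrt(2.25 + 94.09) = sqrt(96.34) = 9.8153

|z| = 9.8153


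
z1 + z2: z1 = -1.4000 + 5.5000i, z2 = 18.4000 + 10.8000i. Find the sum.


Real: -1.4 + 18.4 = 17
Imag: 5.5 + 10.8 = 16.3

17.0000 + 16.3000i


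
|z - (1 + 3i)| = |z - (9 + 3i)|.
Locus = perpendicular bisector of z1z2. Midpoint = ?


Equal distances means the locus is the perpendicular bisector of z1 and z2.
Midpoint = ((1+9)/2, (3+3)/2) = (5.0000, 3.0000)

Perpendicular bisector through (5.0000, 3.0000)


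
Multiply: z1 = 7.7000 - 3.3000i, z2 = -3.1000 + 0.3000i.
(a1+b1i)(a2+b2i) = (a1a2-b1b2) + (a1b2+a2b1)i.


Real = 7.7*(-3.1) - (-3.3)*0.3 = -23.87 - (-0.99) = -22.88
Imag = 7.7*0.3 - (3.1)*(-3.3) = 2.31 + 10.23 = 12.54

-22.8800 + 12.5400i


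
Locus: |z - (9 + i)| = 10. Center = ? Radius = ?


|z - z0| = r is a circle with center z0 and radius r.
Center = (9, 1), radius = 10

Circle with center (9, 1) and radius 10


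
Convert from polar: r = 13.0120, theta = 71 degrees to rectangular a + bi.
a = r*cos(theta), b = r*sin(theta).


a = 13.0120*cos(71°) = 13.0120*0.32557 = 4.2363
b = 13.0120*sin(71°) = 13.0120*0.94552 = 12.3031

4.2363 + 12.3031i


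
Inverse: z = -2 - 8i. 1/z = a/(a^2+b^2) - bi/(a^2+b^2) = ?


|z|^2 = 4+64 = 68
1/z = (-2 + 8i)/68

1/z = -0.0294 + 0.1176i


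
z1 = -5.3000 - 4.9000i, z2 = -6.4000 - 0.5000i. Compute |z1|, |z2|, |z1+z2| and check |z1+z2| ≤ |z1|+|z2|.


|z1| = sqrt((-5.3)^2 + (-4.9)^2) = sqrt(52.1) = 7.2180
|z2| = sqrt((-6.4)^2 + (-0.5)^2) = sqrt(41.21) = 6.4195
z1+z2 = -11.7000 - 5.4000i
|z1+z2| = sqrt(166.05) = 12.8860
|z1|+|z2| = 7.2180 + 6.4195 = 13.6375

|z1+z2| = 12.8860 ≤ |z1|+|z2| = 13.6375 (verified)


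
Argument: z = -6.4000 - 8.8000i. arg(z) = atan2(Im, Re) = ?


Re = -6.4, Im = -8.8
arg = atan2(-8.8, -6.4) = -126.0274 degrees

arg(z) = -126.0274 degrees


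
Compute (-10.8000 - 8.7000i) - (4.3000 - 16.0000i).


Real: -10.8 - 4.3 = -15.1
Imag: -8.7 + 16 = 7.3

-15.1000 + 7.3000i


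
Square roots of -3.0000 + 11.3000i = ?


|z| = sqrt(9+127.69) = 11.6914
sqrt((|z|+a)/2) = sqrt((11.6914+(-3))/2) = sqrt(4.3457) = 2.0846
sqrt((|z|-a)/2) = sqrt((11.6914-(-3))/2) = sqrt(7.3457) = 2.7103

±(2.0846 + 2.7103i) i.e. 2.0846 + 2.7103i and -2.0846 - 2.7103i


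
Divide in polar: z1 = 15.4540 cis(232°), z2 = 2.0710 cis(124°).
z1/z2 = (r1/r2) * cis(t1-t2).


r = 15.4540 / 2.0710 = 7.4621
theta = 232° - 124° = 108° = 108° (mod 360)

7.4621 cis(108°)


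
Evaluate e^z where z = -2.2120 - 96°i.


e^-2.2120 = 0.1095
cos(-96°) = -0.1045
sin(-96°) = -0.9945
Real = 0.1095*(-0.1045) = -0.0114
Imag = 0.1095*(-0.9945) = -0.1089

-0.0114 - 0.1089i


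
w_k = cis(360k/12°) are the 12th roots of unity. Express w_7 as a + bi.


Angle = 360*7/12 = 210°
a = cos(210°) = -0.8660
b = sin(210°) = -0.5000

-0.8660 - 0.5000i


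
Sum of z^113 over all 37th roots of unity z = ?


The roots are w_k = w^k with w = e^(2*pi*i/37), and (w^k)^113 = (w^113)^k.
So S = 1 + u + u^2 + ... + u^(36) with u = w^113.
113 = 3*37 + 2, so 113 is not a multiple of 37: u = (w^37)^3 * w^2 = w^2 ≠ 1 (w is a primitive 37th root), while u^37 = (w^37)^113 = 1.
Geometric series: S = (1 - u^37)/(1 - u) = (1 - 1)/(1 - u) = 0

S = 0


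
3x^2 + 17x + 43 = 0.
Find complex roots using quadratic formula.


disc = 17^2 - 4*3*43 = 289 - 516 = -227
sqrt(|disc|) = sqrt(227) = 15.0665
Real part = -17/(2*3) = -2.8333
Imag part = 15.0665/(2*3) = 2.5111

-2.8333 ± 2.5111i


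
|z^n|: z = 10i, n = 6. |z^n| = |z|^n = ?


|z| = sqrt(0+100) = sqrt(100) = 10
|z^6| = |z|^6 = 10^6 = 1000000

|z^6| = 1000000


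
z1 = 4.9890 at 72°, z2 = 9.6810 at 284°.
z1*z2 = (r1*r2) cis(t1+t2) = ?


r = 4.9890 * 9.6810 = 48.2985
theta = 72° + 284° = 356° = 356° (mod 360)

48.2985 cis(356°)


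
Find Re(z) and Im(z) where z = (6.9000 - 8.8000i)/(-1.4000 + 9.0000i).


Multiply by conjugate: (6.9000 - 8.8000i)(-1.4000 - 9.0000i) / ((-1.4)^2 + 9^2)
Numerator real = 6.9*(-1.4) - (8.8)*9 = -88.86
Numerator imag = -8.8*(-1.4) - 6.9*9 = -49.78
Denominator = 82.96
Re(z) = -88.86/82.96 = -1.0711
Im(z) = -49.78/82.96 = -0.6000

Re(z) = -1.0711, Im(z) = -0.6000


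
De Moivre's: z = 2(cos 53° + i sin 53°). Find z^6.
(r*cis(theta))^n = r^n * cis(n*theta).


r^6 = 2^6 = 64
n*theta = 6*53° = 318° = 318° (mod 360)
a = 64*cos(318°) = 47.5613
b = 64*sin(318°) = -42.8244

64 cis(318°) = 47.5613 - 42.8244i


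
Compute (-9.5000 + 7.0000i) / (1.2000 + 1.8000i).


Conjugate of z2 = 1.2000 - 1.8000i
Numerator: (-9.5000 + 7.0000i)(1.2000 - 1.8000i) = 1.2000 + 25.5000i
Denominator: 1.2^2 + 1.8^2 = 4.68
Result = (1.2000 + 25.5000i)/4.68

0.2564 + 5.4487i


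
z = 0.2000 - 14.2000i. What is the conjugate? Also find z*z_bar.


z_bar = 0.2000 + 14.2000i
z*z_bar = 0.2^2 + (-14.2)^2 = 0.04 + 201.64 = 201.68

z_bar = 0.2000 + 14.2000i, z*z_bar = 201.68


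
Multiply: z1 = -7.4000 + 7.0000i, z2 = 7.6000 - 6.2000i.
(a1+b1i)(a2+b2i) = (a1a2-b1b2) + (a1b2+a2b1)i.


Real = -7.4*7.6 - 7*(-6.2) = -56.24 - (-43.4) = -12.84
Imag = -7.4*(-6.2) + 7.6*7 = 45.88 + 53.2 = 99.08

-12.8400 + 99.0800i


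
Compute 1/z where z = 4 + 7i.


|z|^2 = 16+49 = 65
1/z = (4 - 7i)/65

1/z = 0.0615 - 0.1077i


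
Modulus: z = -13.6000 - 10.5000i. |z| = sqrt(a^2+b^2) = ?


|z| = sqrt((-13.6)^2 + (-10.5)^2) = sqrt(184.96 + 110.25) = sqrt(295.21) = 17.1817

|z| = 17.1817


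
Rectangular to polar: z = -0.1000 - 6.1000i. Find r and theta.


r = sqrt(0.01+37.21) = sqrt(37.22) = 6.1008
theta = atan2(-6.1, -0.1) = -90.9392 degrees

r = 6.1008, theta = -90.9392 degrees


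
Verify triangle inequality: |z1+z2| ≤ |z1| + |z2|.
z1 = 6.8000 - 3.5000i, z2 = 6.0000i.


|z1| = sqrt(6.8^2 + (-3.5)^2) = sqrt(58.49) = 7.6479
|z2| = sqrt(0^2 + 6^2) = sqrt(36) = 6.0000
z1+z2 = 6.8000 + 2.5000i
|z1+z2| = sqrt(52.49) = 7.2450
|z1|+|z2| = 7.6479 + 6.0000 = 13.6479

|z1+z2| = 7.2450 ≤ |z1|+|z2| = 13.6479 (verified)


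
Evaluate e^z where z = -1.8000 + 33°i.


e^-1.8000 = 0.1653
cos(33°) = 0.8387
sin(33°) = 0.5446
Real = 0.1653*0.8387 = 0.1386
Imag = 0.1653*0.5446 = 0.0900

0.1386 + 0.0900i


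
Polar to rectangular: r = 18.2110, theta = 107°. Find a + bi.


a = 18.2110*cos(107°) = 18.2110*(-0.29237) = -5.3244
b = 18.2110*sin(107°) = 18.2110*0.956305 = 17.4153

-5.3244 + 17.4153i


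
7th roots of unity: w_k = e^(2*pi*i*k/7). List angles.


The 7th roots of unity are cis(360k/7°) for k=0..6
Angle step = 360/7 = 51.4286°
Primitive root: cis(51.4286°)
Primitive root = 0.6235 + 0.7818i

7 roots at angles: 0°, 51.4286°, 102.8571°, 154.2857°, 205.7143°, 257.1429°, 308.5714°


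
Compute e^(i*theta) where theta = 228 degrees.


cos(228°) = -0.6691
sin(228°) = -0.7431

e^(i*228°) = -0.6691 - 0.7431i


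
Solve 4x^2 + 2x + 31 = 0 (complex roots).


disc = 2^2 - 4*4*31 = 4 - 496 = -492
sqrt(|disc|) = sqrt(492) = 22.1811
Real part = -2/(2*4) = -0.2500
Imag part = 22.1811/(2*4) = 2.7726

-0.2500 ± 2.7726i


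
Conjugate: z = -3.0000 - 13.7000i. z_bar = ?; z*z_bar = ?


z_bar = -3.0000 + 13.7000i
z*z_bar = (-3)^2 + (-13.7)^2 = 9 + 187.69 = 196.69

z_bar = -3.0000 + 13.7000i, z*z_bar = 196.69


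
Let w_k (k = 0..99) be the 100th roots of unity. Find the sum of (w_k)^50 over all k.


The roots are w_k = w^k with w = e^(2*pi*i/100), and (w^k)^50 = (w^50)^k.
So S = 1 + u + u^2 + ... + u^(99) with u = w^50.
50 = 0*100 + 50, so 50 is not a multiple of 100: u = w^50 ≠ 1 (w is a primitive 100th root), while u^100 = (w^100)^50 = 1.
Geometric series: S = (1 - u^100)/(1 - u) = (1 - 1)/(1 - u) = 0

S = 0


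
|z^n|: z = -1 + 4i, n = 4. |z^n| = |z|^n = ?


|z| = sqrt(1+16) = sqrt(17) = 4.1231
|z^4| = |z|^4 = (sqrt(17))^4 = 17^2 = 289

|z^4| = 289


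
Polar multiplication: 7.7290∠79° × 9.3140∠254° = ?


r = 7.7290 * 9.3140 = 71.9879
theta = 79° + 254° = 333° = 333° (mod 360)

71.9879 cis(333°)


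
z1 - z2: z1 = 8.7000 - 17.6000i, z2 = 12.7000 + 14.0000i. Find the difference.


Real: 8.7 - 12.7 = -4
Imag: -17.6 - 14 = -31.6

-4.0000 - 31.6000i


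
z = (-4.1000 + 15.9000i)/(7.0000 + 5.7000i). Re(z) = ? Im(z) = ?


Multiply by conjugate: (-4.1000 + 15.9000i)(7.0000 - 5.7000i) / (7^2 + 5.7^2)
Numerator real = -4.1*7 + 15.9*5.7 = 61.93
Numerator imag = 15.9*7 - (-4.1)*5.7 = 134.67
Denominator = 81.49
Re(z) = 61.93/81.49 = 0.7600
Im(z) = 134.67/81.49 = 1.6526

Re(z) = 0.7600, Im(z) = 1.6526


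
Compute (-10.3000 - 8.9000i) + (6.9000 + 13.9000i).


Real: -10.3 + 6.9 = -3.4
Imag: -8.9 + 13.9 = 5

-3.4000 + 5.0000i


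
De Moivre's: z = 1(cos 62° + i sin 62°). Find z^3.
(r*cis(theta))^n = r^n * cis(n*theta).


r^3 = 1^3 = 1
n*theta = 3*62° = 186° = 186° (mod 360)
a = 1*cos(186°) = -0.9945
b = 1*sin(186°) = -0.1045

1 cis(186°) = -0.9945 - 0.1045i


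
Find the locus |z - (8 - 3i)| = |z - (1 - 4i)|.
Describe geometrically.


Equal distances means the locus is the perpendicular bisector of z1 and z2.
Midpoint = ((8+1)/2, (-3+(-4))/2) = (4.5000, -3.5000)

Perpendicular bisector through (4.5000, -3.5000)


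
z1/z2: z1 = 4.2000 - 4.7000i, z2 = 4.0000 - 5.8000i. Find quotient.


Conjugate of z2 = 4.0000 + 5.8000i
Numerator: (4.2000 - 4.7000i)(4.0000 + 5.8000i) = 44.0600 + 5.5600i
Denominator: 4^2 + (-5.8)^2 = 49.64
Result = (44.0600 + 5.5600i)/49.64

0.8876 + 0.1120i


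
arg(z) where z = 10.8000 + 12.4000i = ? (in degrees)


Re = 10.8, Im = 12.4
arg = atan2(12.4, 10.8) = 48.9452 degrees

arg(z) = 48.9452 degrees


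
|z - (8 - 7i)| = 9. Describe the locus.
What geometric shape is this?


|z - z0| = r is a circle with center z0 and radius r.
Center = (8, -7), radius = 9

Circle with center (8, -7) and radius 9


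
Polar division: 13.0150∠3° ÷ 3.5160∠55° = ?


r = 13.0150 / 3.5160 = 3.7016
theta = 3° - 55° = -52° = 308° (mod 360)

3.7016 cis(308°)


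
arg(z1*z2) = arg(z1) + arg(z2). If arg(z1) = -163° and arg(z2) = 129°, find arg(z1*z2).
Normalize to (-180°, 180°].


arg(z1*z2) = -163° + 129° = -34°
Normalized to (-180°, 180°]: -34°

-34°


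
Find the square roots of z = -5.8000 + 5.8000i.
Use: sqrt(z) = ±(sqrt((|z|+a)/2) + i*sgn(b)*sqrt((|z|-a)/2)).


|z| = sqrt(33.64+33.64) = 8.2024
sqrt((|z|+a)/2) = sqrt((8.2024+(-5.8))/2) = sqrt(1.2012) = 1.0960
sqrt((|z|-a)/2) = sqrt((8.2024-(-5.8))/2) = sqrt(7.0012) = 2.6460

±(1.0960 + 2.6460i) i.e. 1.0960 + 2.6460i and -1.0960 - 2.6460i


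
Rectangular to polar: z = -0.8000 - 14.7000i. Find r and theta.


r = sqrt(0.64+216.09) = sqrt(216.73) = 14.7218
theta = atan2(-14.7, -0.8) = -93.1151 degrees

r = 14.7218, theta = -93.1151 degrees


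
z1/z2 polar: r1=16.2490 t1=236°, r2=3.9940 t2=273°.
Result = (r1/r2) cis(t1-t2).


r = 16.2490 / 3.9940 = 4.0684
theta = 236° - 273° = -37° = 323° (mod 360)

4.0684 cis(323°)


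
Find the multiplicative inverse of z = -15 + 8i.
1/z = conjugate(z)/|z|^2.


|z|^2 = 225+64 = 289
1/z = (-15 - 8i)/289

1/z = -0.0519 - 0.0277i


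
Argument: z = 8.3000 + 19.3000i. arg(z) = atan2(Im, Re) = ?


Re = 8.3, Im = 19.3
arg = atan2(19.3, 8.3) = 66.7298 degrees

arg(z) = 66.7298 degrees


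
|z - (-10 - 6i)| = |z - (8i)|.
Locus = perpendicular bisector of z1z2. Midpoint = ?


Equal distances means the locus is the perpendicular bisector of z1 and z2.
Midpoint = ((-10+0)/2, (-6+8)/2) = (-5.0000, 1.0000)

Perpendicular bisector through (-5.0000, 1.0000)


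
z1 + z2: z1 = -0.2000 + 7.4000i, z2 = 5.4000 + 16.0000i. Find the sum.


Real: -0.2 + 5.4 = 5.2
Imag: 7.4 + 16 = 23.4

5.2000 + 23.4000i


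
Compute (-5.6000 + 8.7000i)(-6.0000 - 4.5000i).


Real = -5.6*(-6) - 8.7*(-4.5) = 33.6 - (-39.15) = 72.75
Imag = -5.6*(-4.5) - (6)*8.7 = 25.2 - (52.2) = -27

72.7500 - 27.0000i


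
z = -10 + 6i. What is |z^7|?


|z| = sqrt(100+36) = sqrt(136) = 11.6619
|z^7| = |z|^7 = (sqrt(136))^7 = 136^3 * sqrt(136) = 2515456*sqrt(136)

|z^7| = 2515456*sqrt(136) ≈ 29335005.8592


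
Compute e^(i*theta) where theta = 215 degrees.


cos(215°) = -0.8192
sin(215°) = -0.5736

e^(i*215°) = -0.8192 - 0.5736i


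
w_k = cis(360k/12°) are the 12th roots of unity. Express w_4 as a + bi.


Angle = 360*4/12 = 120°
a = cos(120°) = -0.5000
b = sin(120°) = 0.8660

-0.5000 + 0.8660i


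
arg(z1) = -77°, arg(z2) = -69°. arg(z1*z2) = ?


arg(z1*z2) = -77° - 69° = -146°
Normalized to (-180°, 180°]: -146°

-146°


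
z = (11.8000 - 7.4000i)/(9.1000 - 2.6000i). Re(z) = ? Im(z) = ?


Multiply by conjugate: (11.8000 - 7.4000i)(9.1000 + 2.6000i) / (9.1^2 + (-2.6)^2)
Numerator real = 11.8*9.1 - (7.4)*(-2.6) = 126.62
Numerator imag = -7.4*9.1 - 11.8*(-2.6) = -36.66
Denominator = 89.57
Re(z) = 126.62/89.57 = 1.4136
Im(z) = -36.66/89.57 = -0.4093

Re(z) = 1.4136, Im(z) = -0.4093


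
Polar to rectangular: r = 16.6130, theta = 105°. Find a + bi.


a = 16.6130*cos(105°) = 16.6130*(-0.25882) = -4.2998
b = 16.6130*sin(105°) = 16.6130*0.965926 = 16.0469

-4.2998 + 16.0469i


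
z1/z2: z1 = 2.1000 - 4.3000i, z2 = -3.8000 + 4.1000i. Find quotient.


Conjugate of z2 = -3.8000 - 4.1000i
Numerator: (2.1000 - 4.3000i)(-3.8000 - 4.1000i) = -25.6100 + 7.7300i
Denominator: (-3.8)^2 + 4.1^2 = 31.25
Result = (-25.6100 + 7.7300i)/31.25

-0.8195 + 0.2474i


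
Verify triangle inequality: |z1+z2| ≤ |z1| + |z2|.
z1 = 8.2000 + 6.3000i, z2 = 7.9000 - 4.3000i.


|z1| = sqrt(8.2^2 + 6.3^2) = sqrt(106.93) = 10.3407
|z2| = sqrt(7.9^2 + (-4.3)^2) = sqrt(80.9) = 8.9944
z1+z2 = 16.1000 + 2.0000i
|z1+z2| = sqrt(263.21) = 16.2237
|z1|+|z2| = 10.3407 + 8.9944 = 19.3351

|z1+z2| = 16.2237 ≤ |z1|+|z2| = 19.3351 (verified)


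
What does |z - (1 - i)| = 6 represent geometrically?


|z - z0| = r is a circle with center z0 and radius r.
Center = (1, -1), radius = 6

Circle with center (1, -1) and radius 6


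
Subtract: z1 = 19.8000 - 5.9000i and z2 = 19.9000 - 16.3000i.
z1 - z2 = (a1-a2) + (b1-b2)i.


Real: 19.8 - 19.9 = -0.1
Imag: -5.9 + 16.3 = 10.4

-0.1000 + 10.4000i


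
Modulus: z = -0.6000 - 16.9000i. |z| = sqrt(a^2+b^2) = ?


|z| = sqrt((-0.6)^2 + (-16.9)^2) = sqrt(0.36 + 285.61) = sqrt(285.97) = 16.9106

|z| = 16.9106


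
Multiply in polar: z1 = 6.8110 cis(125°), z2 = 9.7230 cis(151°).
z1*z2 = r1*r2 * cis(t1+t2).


r = 6.8110 * 9.7230 = 66.2234
theta = 125° + 151° = 276° = 276° (mod 360)

66.2234 cis(276°)


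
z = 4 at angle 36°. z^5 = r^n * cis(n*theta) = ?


r^5 = 4^5 = 1024
n*theta = 5*36° = 180° = 180° (mod 360)
a = 1024*cos(180°) = -1024.0000
b = 1024*sin(180°) = 0

1024 cis(180°) = -1024.0000 + 0i


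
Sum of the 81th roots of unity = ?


The sum of all 81th roots of unity is 0.
Geometric series: (1 - w^81)/(1 - w) = (1-1)/(1-w) = 0 since w^81 = 1, w ≠ 1.
Alternatively: coefficient of z^80 in z^81 - 1 is 0.

0


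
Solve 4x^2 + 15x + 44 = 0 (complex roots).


disc = 15^2 - 4*4*44 = 225 - 704 = -479
sqrt(|disc|) = sqrt(479) = 21.8861
Real part = -15/(2*4) = -1.8750
Imag part = 21.8861/(2*4) = 2.7358

-1.8750 ± 2.7358i


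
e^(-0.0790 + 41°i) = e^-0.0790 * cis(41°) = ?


e^-0.0790 = 0.9240
cos(41°) = 0.75471
sin(41°) = 0.6561
Real = 0.9240*0.75471 = 0.6974
Imag = 0.9240*0.6561 = 0.6062

0.6974 + 0.6062i


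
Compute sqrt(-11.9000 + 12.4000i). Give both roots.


|z| = sqrt(141.61+153.76) = 17.1863
sqrt((|z|+a)/2) = sqrt((17.1863+(-11.9))/2) = sqrt(2.6432) = 1.6258
sqrt((|z|-a)/2) = sqrt((17.1863-(-11.9))/2) = sqrt(14.5432) = 3.8136

±(1.6258 + 3.8136i) i.e. 1.6258 + 3.8136i and -1.6258 - 3.8136i


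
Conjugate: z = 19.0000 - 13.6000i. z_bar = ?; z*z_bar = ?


z_bar = 19.0000 + 13.6000i
z*z_bar = 19^2 + (-13.6)^2 = 361 + 184.96 = 545.96

z_bar = 19.0000 + 13.6000i, z*z_bar = 545.96


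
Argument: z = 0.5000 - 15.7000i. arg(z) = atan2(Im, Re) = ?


Re = 0.5, Im = -15.7
arg = atan2(-15.7, 0.5) = -88.1759 degrees

arg(z) = -88.1759 degrees


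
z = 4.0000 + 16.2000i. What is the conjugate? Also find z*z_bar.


z_bar = 4.0000 - 16.2000i
z*z_bar = 4^2 + 16.2^2 = 16 + 262.44 = 278.44

z_bar = 4.0000 - 16.2000i, z*z_bar = 278.44


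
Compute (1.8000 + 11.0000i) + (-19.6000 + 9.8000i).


Real: 1.8 - 19.6 = -17.8
Imag: 11 + 9.8 = 20.8

-17.8000 + 20.8000i


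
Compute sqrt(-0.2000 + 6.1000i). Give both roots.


|z| = sqrt(0.04+37.21) = 6.1033
sqrt((|z|+a)/2) = sqrt((6.1033+(-0.2))/2) = sqrt(2.9516) = 1.7180
sqrt((|z|-a)/2) = sqrt((6.1033-(-0.2))/2) = sqrt(3.1516) = 1.7753

±(1.7180 + 1.7753i) i.e. 1.7180 + 1.7753i and -1.7180 - 1.7753i


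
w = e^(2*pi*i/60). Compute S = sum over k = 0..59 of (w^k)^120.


The roots are w_k = w^k with w = e^(2*pi*i/60), and (w^k)^120 = (w^120)^k.
So S = 1 + u + u^2 + ... + u^(59) with u = w^120.
120 = 2*60 + 0, so 120 is a multiple of 60 and u = (w^60)^2 = 1.
Every one of the 60 terms equals 1: S = 60

S = 60


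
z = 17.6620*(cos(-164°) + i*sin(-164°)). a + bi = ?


a = 17.6620*cos(-164°) = 17.6620*(-0.96126) = -16.9778
b = 17.6620*sin(-164°) = 17.6620*(-0.275637) = -4.8683

-16.9778 - 4.8683i


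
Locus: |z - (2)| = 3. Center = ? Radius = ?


|z - z0| = r is a circle with center z0 and radius r.
Center = (2, 0), radius = 3

Circle with center (2, 0) and radius 3


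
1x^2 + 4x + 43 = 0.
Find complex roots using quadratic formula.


disc = 4^2 - 4*1*43 = 16 - 172 = -156
sqrt(|disc|) = sqrt(156) = 12.4900
Real part = -4/(2*1) = -2.0000
Imag part = 12.4900/(2*1) = 6.2450

-2.0000 ± 6.2450i


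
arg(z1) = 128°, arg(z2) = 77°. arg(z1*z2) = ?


arg(z1*z2) = 128° + 77° = 205°
Normalized to (-180°, 180°]: -155°

-155°


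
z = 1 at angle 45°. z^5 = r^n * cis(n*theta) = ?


r^5 = 1^5 = 1
n*theta = 5*45° = 225° = 225° (mod 360)
a = 1*cos(225°) = -0.7071
b = 1*sin(225°) = -0.7071

1 cis(225°) = -0.7071 - 0.7071i


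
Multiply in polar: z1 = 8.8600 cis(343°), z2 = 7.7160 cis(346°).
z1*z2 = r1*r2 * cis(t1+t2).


r = 8.8600 * 7.7160 = 68.3638
theta = 343° + 346° = 689° = 329° (mod 360)

68.3638 cis(329°)


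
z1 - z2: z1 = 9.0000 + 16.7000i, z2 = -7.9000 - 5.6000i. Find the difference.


Real: 9 + 7.9 = 16.9
Imag: 16.7 + 5.6 = 22.3

16.9000 + 22.3000i


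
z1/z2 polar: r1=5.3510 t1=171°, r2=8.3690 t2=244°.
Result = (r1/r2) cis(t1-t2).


r = 5.3510 / 8.3690 = 0.6394
theta = 171° - 244° = -73° = 287° (mod 360)

0.6394 cis(287°)


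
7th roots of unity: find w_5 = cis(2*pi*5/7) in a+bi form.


Angle = 360*5/7 = 257.1429°
a = cos(257.1429°) = -0.2225
b = sin(257.1429°) = -0.9749

-0.2225 - 0.9749i


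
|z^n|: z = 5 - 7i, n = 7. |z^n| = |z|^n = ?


|z| = sqrt(25+49) = sqrt(74) = 8.6023
|z^7| = |z|^7 = (sqrt(74))^7 = 74^3 * sqrt(74) = 405224*sqrt(74)

|z^7| = 405224*sqrt(74) ≈ 3485868.6540


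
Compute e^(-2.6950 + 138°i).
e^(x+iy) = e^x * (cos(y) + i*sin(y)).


e^-2.6950 = 0.0675
cos(138°) = -0.7431
sin(138°) = 0.6691
Real = 0.0675*(-0.7431) = -0.0502
Imag = 0.0675*0.6691 = 0.0452

-0.0502 + 0.0452i


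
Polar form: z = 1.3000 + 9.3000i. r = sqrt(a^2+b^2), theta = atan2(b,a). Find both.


r = sqrt(1.69+86.49) = sqrt(88.18) = 9.3904
theta = atan2(9.3, 1.3) = 82.0425 degrees

r = 9.3904, theta = 82.0425 degrees


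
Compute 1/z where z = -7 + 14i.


|z|^2 = 49+196 = 245
1/z = (-7 - 14i)/245

1/z = -0.0286 - 0.0571i


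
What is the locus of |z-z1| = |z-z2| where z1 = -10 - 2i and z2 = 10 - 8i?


Equal distances means the locus is the perpendicular bisector of z1 and z2.
Midpoint = ((-10+10)/2, (-2+(-8))/2) = (0, -5.0000)

Perpendicular bisector through (0, -5.0000)


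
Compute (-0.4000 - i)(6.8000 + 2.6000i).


Real = -0.4*6.8 - (-1)*2.6 = -2.72 - (-2.6) = -0.12
Imag = -0.4*2.6 + 6.8*(-1) = -1.04 - (6.8) = -7.84

-0.1200 - 7.8400i


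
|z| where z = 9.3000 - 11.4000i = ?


|z| = sqrt(9.3^2 + (-11.4)^2) = sqrt(86.49 + 129.96) = sqrt(216.45) = 14.7122

|z| = 14.7122


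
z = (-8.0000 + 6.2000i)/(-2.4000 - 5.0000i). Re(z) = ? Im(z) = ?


Multiply by conjugate: (-8.0000 + 6.2000i)(-2.4000 + 5.0000i) / ((-2.4)^2 + (-5)^2)
Numerator real = -8*(-2.4) + 6.2*(-5) = -11.8
Numerator imag = 6.2*(-2.4) - (-8)*(-5) = -54.88
Denominator = 30.76
Re(z) = -11.8/30.76 = -0.3836
Im(z) = -54.88/30.76 = -1.7841

Re(z) = -0.3836, Im(z) = -1.7841


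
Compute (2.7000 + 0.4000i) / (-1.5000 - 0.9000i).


Conjugate of z2 = -1.5000 + 0.9000i
Numerator: (2.7000 + 0.4000i)(-1.5000 + 0.9000i) = -4.4100 + 1.8300i
Denominator: (-1.5)^2 + (-0.9)^2 = 3.06
Result = (-4.4100 + 1.8300i)/3.06

-1.4412 + 0.5980i


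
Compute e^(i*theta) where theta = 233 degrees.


cos(233°) = -0.6018
sin(233°) = -0.7986

e^(i*233°) = -0.6018 - 0.7986i


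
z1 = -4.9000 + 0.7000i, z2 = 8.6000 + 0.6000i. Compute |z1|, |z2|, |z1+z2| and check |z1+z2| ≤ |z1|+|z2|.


|z1| = sqrt((-4.9)^2 + 0.7^2) = sqrt(24.5) = 4.9497
|z2| = sqrt(8.6^2 + 0.6^2) = sqrt(74.32) = 8.6209
z1+z2 = 3.7000 + 1.3000i
|z1+z2| = sqrt(15.38) = 3.9217
|z1|+|z2| = 4.9497 + 8.6209 = 13.5706

|z1+z2| = 3.9217 ≤ |z1|+|z2| = 13.5706 (verified)


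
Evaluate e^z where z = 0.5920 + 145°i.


e^0.5920 = 1.8076
cos(145°) = -0.81915
sin(145°) = 0.5736
Real = 1.8076*(-0.81915) = -1.4807
Imag = 1.8076*0.5736 = 1.0368

-1.4807 + 1.0368i


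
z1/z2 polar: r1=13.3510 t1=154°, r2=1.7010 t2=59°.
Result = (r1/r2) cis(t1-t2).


r = 13.3510 / 1.7010 = 7.8489
theta = 154° - 59° = 95° = 95° (mod 360)

7.8489 cis(95°)


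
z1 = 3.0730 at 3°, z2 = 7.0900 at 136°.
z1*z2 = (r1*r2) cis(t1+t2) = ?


r = 3.0730 * 7.0900 = 21.7876
theta = 3° + 136° = 139° = 139° (mod 360)

21.7876 cis(139°)


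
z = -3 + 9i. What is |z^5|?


|z| = sqrt(9+81) = sqrt(90) = 9.4868
|z^5| = |z|^5 = (sqrt(90))^5 = 90^2 * sqrt(90) = 8100*sqrt(90)

|z^5| = 8100*sqrt(90) ≈ 76843.3471


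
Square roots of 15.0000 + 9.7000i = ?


|z| = sqrt(225+94.09) = 17.8631
sqrt((|z|+a)/2) = sqrt((17.8631+15)/2) = sqrt(16.4315) = 4.0536
sqrt((|z|-a)/2) = sqrt((17.8631-15)/2) = sqrt(1.4315) = 1.1965

±(4.0536 + 1.1965i) i.e. 4.0536 + 1.1965i and -4.0536 - 1.1965i


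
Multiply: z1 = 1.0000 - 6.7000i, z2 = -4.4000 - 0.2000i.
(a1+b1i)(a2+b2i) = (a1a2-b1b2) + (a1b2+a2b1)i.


Real = 1*(-4.4) - (-6.7)*(-0.2) = -4.4 - 1.34 = -5.74
Imag = 1*(-0.2) - (4.4)*(-6.7) = -0.2 + 29.48 = 29.28

-5.7400 + 29.2800i


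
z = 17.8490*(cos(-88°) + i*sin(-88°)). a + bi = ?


a = 17.8490*cos(-88°) = 17.8490*0.0349 = 0.6229
b = 17.8490*sin(-88°) = 17.8490*(-0.99939) = -17.8381

0.6229 - 17.8381i


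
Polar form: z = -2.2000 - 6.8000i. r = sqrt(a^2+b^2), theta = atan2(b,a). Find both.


r = sqrt(4.84+46.24) = sqrt(51.08) = 7.1470
theta = atan2(-6.8, -2.2) = -107.9279 degrees

r = 7.1470, theta = -107.9279 degrees


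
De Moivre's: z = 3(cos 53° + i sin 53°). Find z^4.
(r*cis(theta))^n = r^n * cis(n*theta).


r^4 = 3^4 = 81
n*theta = 4*53° = 212° = 212° (mod 360)
a = 81*cos(212°) = -68.6919
b = 81*sin(212°) = -42.9235

81 cis(212°) = -68.6919 - 42.9235i


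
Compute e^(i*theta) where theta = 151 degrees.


cos(151°) = -0.8746
sin(151°) = 0.4848

e^(i*151°) = -0.8746 + 0.4848i


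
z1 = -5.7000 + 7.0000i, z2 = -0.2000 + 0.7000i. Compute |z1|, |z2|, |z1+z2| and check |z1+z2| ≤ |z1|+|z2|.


|z1| = sqrt((-5.7)^2 + 7^2) = sqrt(81.49) = 9.0272
|z2| = sqrt((-0.2)^2 + 0.7^2) = sqrt(0.53) = 0.7280
z1+z2 = -5.9000 + 7.7000i
|z1+z2| = sqrt(94.1) = 9.7005
|z1|+|z2| = 9.0272 + 0.7280 = 9.7552

|z1+z2| = 9.7005 ≤ |z1|+|z2| = 9.7552 (verified)


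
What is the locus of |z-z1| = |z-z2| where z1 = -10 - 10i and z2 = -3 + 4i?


Equal distances means the locus is the perpendicular bisector of z1 and z2.
Midpoint = ((-10+(-3))/2, (-10+4)/2) = (-6.5000, -3.0000)

Perpendicular bisector through (-6.5000, -3.0000)


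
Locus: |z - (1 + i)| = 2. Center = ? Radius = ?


|z - z0| = r is a circle with center z0 and radius r.
Center = (1, 1), radius = 2

Circle with center (1, 1) and radius 2


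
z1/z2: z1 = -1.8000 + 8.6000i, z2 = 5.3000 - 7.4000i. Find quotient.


Conjugate of z2 = 5.3000 + 7.4000i
Numerator: (-1.8000 + 8.6000i)(5.3000 + 7.4000i) = -73.1800 + 32.2600i
Denominator: 5.3^2 + (-7.4)^2 = 82.85
Result = (-73.1800 + 32.2600i)/82.85

-0.8833 + 0.3894i


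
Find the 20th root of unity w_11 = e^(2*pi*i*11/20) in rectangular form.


Angle = 360*11/20 = 198°
a = cos(198°) = -0.9511
b = sin(198°) = -0.3090

-0.9511 - 0.3090i


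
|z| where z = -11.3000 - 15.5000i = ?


|z| = sqrt((-11.3)^2 + (-15.5)^2) = sqrt(127.69 + 240.25) = sqrt(367.94) = 19.1818

|z| = 19.1818


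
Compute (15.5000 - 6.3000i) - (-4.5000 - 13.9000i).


Real: 15.5 + 4.5 = 20
Imag: -6.3 + 13.9 = 7.6

20.0000 + 7.6000i


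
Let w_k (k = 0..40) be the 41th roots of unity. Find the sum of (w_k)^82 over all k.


The roots are w_k = w^k with w = e^(2*pi*i/41), and (w^k)^82 = (w^82)^k.
So S = 1 + u + u^2 + ... + u^(40) with u = w^82.
82 = 2*41 + 0, so 82 is a multiple of 41 and u = (w^41)^2 = 1.
Every one of the 41 terms equals 1: S = 41

S = 41


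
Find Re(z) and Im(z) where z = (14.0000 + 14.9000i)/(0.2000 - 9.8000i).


Multiply by conjugate: (14.0000 + 14.9000i)(0.2000 + 9.8000i) / (0.2^2 + (-9.8)^2)
Numerator real = 14*0.2 + 14.9*(-9.8) = -143.22
Numerator imag = 14.9*0.2 - 14*(-9.8) = 140.18
Denominator = 96.08
Re(z) = -143.22/96.08 = -1.4906
Im(z) = 140.18/96.08 = 1.4590

Re(z) = -1.4906, Im(z) = 1.4590


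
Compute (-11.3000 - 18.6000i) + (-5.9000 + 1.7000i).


Real: -11.3 - 5.9 = -17.2
Imag: -18.6 + 1.7 = -16.9

-17.2000 - 16.9000i


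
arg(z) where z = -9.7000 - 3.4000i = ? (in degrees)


Re = -9.7, Im = -3.4
arg = atan2(-3.4, -9.7) = -160.6836 degrees

arg(z) = -160.6836 degrees


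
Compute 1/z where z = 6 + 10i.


|z|^2 = 36+100 = 136
1/z = (6 - 10i)/136

1/z = 0.0441 - 0.0735i


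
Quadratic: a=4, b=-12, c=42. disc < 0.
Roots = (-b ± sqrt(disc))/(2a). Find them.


disc = (-12)^2 - 4*4*42 = 144 - 672 = -528
sqrt(|disc|) = sqrt(528) = 22.9783
Real part = 12/(2*4) = 1.5000
Imag part = 22.9783/(2*4) = 2.8723

1.5000 ± 2.8723i


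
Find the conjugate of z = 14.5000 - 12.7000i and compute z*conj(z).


z_bar = 14.5000 + 12.7000i
z*z_bar = 14.5^2 + (-12.7)^2 = 210.25 + 161.29 = 371.54

z_bar = 14.5000 + 12.7000i, z*z_bar = 371.54


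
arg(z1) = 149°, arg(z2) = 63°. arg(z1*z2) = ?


arg(z1*z2) = 149° + 63° = 212°
Normalized to (-180°, 180°]: -148°

-148°


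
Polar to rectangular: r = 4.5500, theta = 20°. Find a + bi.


a = 4.5500*cos(20°) = 4.5500*0.9397 = 4.2756
b = 4.5500*sin(20°) = 4.5500*0.34202 = 1.5562

4.2756 + 1.5562i


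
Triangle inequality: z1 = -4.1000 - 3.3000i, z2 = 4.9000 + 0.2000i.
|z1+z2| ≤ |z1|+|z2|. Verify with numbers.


|z1| = sqrt((-4.1)^2 + (-3.3)^2) = sqrt(27.7) = 5.2631
|z2| = sqrt(4.9^2 + 0.2^2) = sqrt(24.05) = 4.9041
z1+z2 = 0.8000 - 3.1000i
|z1+z2| = sqrt(10.25) = 3.2016
|z1|+|z2| = 5.2631 + 4.9041 = 10.1672

|z1+z2| = 3.2016 ≤ |z1|+|z2| = 10.1672 (verified)


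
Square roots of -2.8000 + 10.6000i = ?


|z| = sqrt(7.84+112.36) = 10.9636
sqrt((|z|+a)/2) = sqrt((10.9636+(-2.8))/2) = sqrt(4.0818) = 2.0203
sqrt((|z|-a)/2) = sqrt((10.9636-(-2.8))/2) = sqrt(6.8818) = 2.6233

±(2.0203 + 2.6233i) i.e. 2.0203 + 2.6233i and -2.0203 - 2.6233i


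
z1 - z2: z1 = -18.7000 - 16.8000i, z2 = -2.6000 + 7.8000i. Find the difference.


Real: -18.7 + 2.6 = -16.1
Imag: -16.8 - 7.8 = -24.6

-16.1000 - 24.6000i


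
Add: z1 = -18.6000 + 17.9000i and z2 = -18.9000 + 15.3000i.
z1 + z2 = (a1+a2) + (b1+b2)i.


Real: -18.6 - 18.9 = -37.5
Imag: 17.9 + 15.3 = 33.2

-37.5000 + 33.2000i


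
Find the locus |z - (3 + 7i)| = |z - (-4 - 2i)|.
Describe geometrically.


Equal distances means the locus is the perpendicular bisector of z1 and z2.
Midpoint = ((3+(-4))/2, (7+(-2))/2) = (-0.5000, 2.5000)

Perpendicular bisector through (-0.5000, 2.5000)


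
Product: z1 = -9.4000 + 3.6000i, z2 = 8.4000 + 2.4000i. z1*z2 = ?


Real = -9.4*8.4 - 3.6*2.4 = -78.96 - 8.64 = -87.6
Imag = -9.4*2.4 + 8.4*3.6 = -22.56 + 30.24 = 7.68

-87.6000 + 7.6800i


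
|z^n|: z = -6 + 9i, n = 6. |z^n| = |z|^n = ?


|z| = sqrt(36+81) = sqrt(117) = 10.8167
|z^6| = |z|^6 = (sqrt(117))^6 = 117^3 = 1601613

|z^6| = 1601613


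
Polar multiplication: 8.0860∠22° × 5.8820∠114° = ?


r = 8.0860 * 5.8820 = 47.5619
theta = 22° + 114° = 136° = 136° (mod 360)

47.5619 cis(136°)


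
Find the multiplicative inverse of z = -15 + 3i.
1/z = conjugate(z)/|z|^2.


|z|^2 = 225+9 = 234
1/z = (-15 - 3i)/234

1/z = -0.0641 - 0.0128i


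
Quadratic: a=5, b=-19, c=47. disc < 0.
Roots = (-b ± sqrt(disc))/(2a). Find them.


disc = (-19)^2 - 4*5*47 = 361 - 940 = -579
sqrt(|disc|) = sqrt(579) = 24.0624
Real part = 19/(2*5) = 1.9000
Imag part = 24.0624/(2*5) = 2.4062

1.9000 ± 2.4062i


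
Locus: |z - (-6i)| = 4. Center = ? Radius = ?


|z - z0| = r is a circle with center z0 and radius r.
Center = (0, -6), radius = 4

Circle with center (0, -6) and radius 4


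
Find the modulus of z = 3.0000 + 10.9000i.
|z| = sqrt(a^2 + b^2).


|z| = sqrt(3^2 + 10.9^2) = sqrt(9 + 118.81) = sqrt(127.81) = 11.3053

|z| = 11.3053


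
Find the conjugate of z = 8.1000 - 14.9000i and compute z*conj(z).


z_bar = 8.1000 + 14.9000i
z*z_bar = 8.1^2 + (-14.9)^2 = 65.61 + 222.01 = 287.62

z_bar = 8.1000 + 14.9000i, z*z_bar = 287.62


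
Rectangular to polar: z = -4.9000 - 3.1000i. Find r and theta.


r = sqrt(24.01+9.61) = sqrt(33.62) = 5.7983
theta = atan2(-3.1, -4.9) = -147.6804 degrees

r = 5.7983, theta = -147.6804 degrees


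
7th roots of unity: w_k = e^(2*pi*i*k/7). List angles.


The 7th roots of unity are cis(360k/7°) for k=0..6
Angle step = 360/7 = 51.4286°
Primitive root: cis(51.4286°)
Primitive root = 0.6235 + 0.7818i

7 roots at angles: 0°, 51.4286°, 102.8571°, 154.2857°, 205.7143°, 257.1429°, 308.5714°


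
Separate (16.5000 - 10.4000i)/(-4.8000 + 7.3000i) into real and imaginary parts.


Multiply by conjugate: (16.5000 - 10.4000i)(-4.8000 - 7.3000i) / ((-4.8)^2 + 7.3^2)
Numerator real = 16.5*(-4.8) - (10.4)*7.3 = -155.12
Numerator imag = -10.4*(-4.8) - 16.5*7.3 = -70.53
Denominator = 76.33
Re(z) = -155.12/76.33 = -2.0322
Im(z) = -70.53/76.33 = -0.9240

Re(z) = -2.0322, Im(z) = -0.9240


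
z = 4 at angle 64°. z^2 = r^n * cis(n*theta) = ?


r^2 = 4^2 = 16
n*theta = 2*64° = 128° = 128° (mod 360)
a = 16*cos(128°) = -9.8506
b = 16*sin(128°) = 12.6082

16 cis(128°) = -9.8506 + 12.6082i


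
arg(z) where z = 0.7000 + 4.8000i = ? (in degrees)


Re = 0.7, Im = 4.8
arg = atan2(4.8, 0.7) = 81.7029 degrees

arg(z) = 81.7029 degrees


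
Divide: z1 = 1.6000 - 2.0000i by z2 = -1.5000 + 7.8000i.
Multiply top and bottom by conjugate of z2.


Conjugate of z2 = -1.5000 - 7.8000i
Numerator: (1.6000 - 2.0000i)(-1.5000 - 7.8000i) = -18.0000 - 9.4800i
Denominator: (-1.5)^2 + 7.8^2 = 63.09
Result = (-18.0000 - 9.4800i)/63.09

-0.2853 - 0.1503i


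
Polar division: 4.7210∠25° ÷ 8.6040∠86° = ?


r = 4.7210 / 8.6040 = 0.5487
theta = 25° - 86° = -61° = 299° (mod 360)

0.5487 cis(299°)


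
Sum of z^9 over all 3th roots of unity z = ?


The roots are w_k = w^k with w = e^(2*pi*i/3), and (w^k)^9 = (w^9)^k.
So S = 1 + u + u^2 + ... + u^(2) with u = w^9.
9 = 3*3 + 0, so 9 is a multiple of 3 and u = (w^3)^3 = 1.
Every one of the 3 terms equals 1: S = 3

S = 3


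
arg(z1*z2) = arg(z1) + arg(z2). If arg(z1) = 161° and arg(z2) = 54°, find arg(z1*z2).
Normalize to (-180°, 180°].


arg(z1*z2) = 161° + 54° = 215°
Normalized to (-180°, 180°]: -145°

-145°


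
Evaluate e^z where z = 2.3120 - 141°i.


e^2.3120 = 10.0946
cos(-141°) = -0.77715
sin(-141°) = -0.62932
Real = 10.0946*(-0.77715) = -7.8450
Imag = 10.0946*(-0.62932) = -6.3527

-7.8450 - 6.3527i


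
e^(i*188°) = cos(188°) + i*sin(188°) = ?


cos(188°) = -0.9903
sin(188°) = -0.1392

e^(i*188°) = -0.9903 - 0.1392i


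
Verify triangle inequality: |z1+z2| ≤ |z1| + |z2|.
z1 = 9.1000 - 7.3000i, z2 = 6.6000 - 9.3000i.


|z1| = sqrt(9.1^2 + (-7.3)^2) = sqrt(136.1) = 11.6662
|z2| = sqrt(6.6^2 + (-9.3)^2) = sqrt(130.05) = 11.4039
z1+z2 = 15.7000 - 16.6000i
|z1+z2| = sqrt(522.05) = 22.8484
|z1|+|z2| = 11.6662 + 11.4039 = 23.0701

|z1+z2| = 22.8484 ≤ |z1|+|z2| = 23.0701 (verified)


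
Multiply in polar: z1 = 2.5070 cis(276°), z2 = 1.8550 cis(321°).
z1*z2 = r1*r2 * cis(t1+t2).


r = 2.5070 * 1.8550 = 4.6505
theta = 276° + 321° = 597° = 237° (mod 360)

4.6505 cis(237°)


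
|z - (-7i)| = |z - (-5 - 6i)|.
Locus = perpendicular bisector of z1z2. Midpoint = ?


Equal distances means the locus is the perpendicular bisector of z1 and z2.
Midpoint = ((0+(-5))/2, (-7+(-6))/2) = (-2.5000, -6.5000)

Perpendicular bisector through (-2.5000, -6.5000)


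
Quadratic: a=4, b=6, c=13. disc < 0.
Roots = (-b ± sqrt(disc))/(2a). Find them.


disc = 6^2 - 4*4*13 = 36 - 208 = -172
sqrt(|disc|) = sqrt(172) = 13.1149
Real part = -6/(2*4) = -0.7500
Imag part = 13.1149/(2*4) = 1.6394

-0.7500 ± 1.6394i


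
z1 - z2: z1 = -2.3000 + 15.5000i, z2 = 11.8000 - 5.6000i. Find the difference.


Real: -2.3 - 11.8 = -14.1
Imag: 15.5 + 5.6 = 21.1

-14.1000 + 21.1000i


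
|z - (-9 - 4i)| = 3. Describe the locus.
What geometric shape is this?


|z - z0| = r is a circle with center z0 and radius r.
Center = (-9, -4), radius = 3

Circle with center (-9, -4) and radius 3


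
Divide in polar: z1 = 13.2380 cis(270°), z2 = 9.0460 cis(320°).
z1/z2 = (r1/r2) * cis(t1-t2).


r = 13.2380 / 9.0460 = 1.4634
theta = 270° - 320° = -50° = 310° (mod 360)

1.4634 cis(310°)


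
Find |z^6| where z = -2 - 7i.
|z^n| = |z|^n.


|z| = sqrt(4+49) = sqrt(53) = 7.2801
|z^6| = |z|^6 = (sqrt(53))^6 = 53^3 = 148877

|z^6| = 148877


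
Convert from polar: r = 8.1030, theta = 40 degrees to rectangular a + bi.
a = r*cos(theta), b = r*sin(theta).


a = 8.1030*cos(40°) = 8.1030*0.766044 = 6.2073
b = 8.1030*sin(40°) = 8.1030*0.64279 = 5.2085

6.2073 + 5.2085i


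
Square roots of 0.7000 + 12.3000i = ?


|z| = sqrt(0.49+151.29) = 12.3199
sqrt((|z|+a)/2) = sqrt((12.3199+0.7)/2) = sqrt(6.5100) = 2.5515
sqrt((|z|-a)/2) = sqrt((12.3199-0.7)/2) = sqrt(5.8100) = 2.4104

±(2.5515 + 2.4104i) i.e. 2.5515 + 2.4104i and -2.5515 - 2.4104i


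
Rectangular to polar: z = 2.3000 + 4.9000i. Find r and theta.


r = sqrt(5.29+24.01) = sqrt(29.3) = 5.4129
theta = atan2(4.9, 2.3) = 64.8552 degrees

r = 5.4129, theta = 64.8552 degrees
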